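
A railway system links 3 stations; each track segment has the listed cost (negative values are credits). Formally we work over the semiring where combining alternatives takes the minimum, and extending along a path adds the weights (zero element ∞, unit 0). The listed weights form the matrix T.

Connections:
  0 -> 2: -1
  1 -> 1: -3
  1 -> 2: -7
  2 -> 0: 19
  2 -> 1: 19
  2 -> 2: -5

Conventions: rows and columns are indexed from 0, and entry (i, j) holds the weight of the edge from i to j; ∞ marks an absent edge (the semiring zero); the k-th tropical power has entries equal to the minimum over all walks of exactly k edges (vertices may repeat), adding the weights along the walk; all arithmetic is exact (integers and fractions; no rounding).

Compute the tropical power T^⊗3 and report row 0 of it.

T^⊗2:
  [18, 18, -6]
  [12, -6, -12]
  [14, 14, -10]
T^⊗3:
  [13, 13, -11]
  [7, -9, -17]
  [9, 9, -15]
Answer: row 0 of T^⊗3 = [13, 13, -11]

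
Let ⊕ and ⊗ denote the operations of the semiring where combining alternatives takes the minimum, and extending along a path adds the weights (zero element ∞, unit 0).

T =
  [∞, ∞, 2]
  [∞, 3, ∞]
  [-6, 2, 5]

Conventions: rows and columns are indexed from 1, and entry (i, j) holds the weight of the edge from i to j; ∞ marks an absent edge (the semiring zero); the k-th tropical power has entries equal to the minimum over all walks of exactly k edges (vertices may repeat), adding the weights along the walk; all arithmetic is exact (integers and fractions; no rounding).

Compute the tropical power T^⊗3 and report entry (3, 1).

T^⊗2:
  [-4, 4, 7]
  [∞, 6, ∞]
  [-1, 5, -4]
T^⊗3:
  [1, 7, -2]
  [∞, 9, ∞]
  [-10, -2, 1]
Key observation: the optimum is the walk 3->1->3->1, with weight (-6) + 2 + (-6) = -10.
Optimal value attained by: walk 3->1->3->1.
Answer: (T^⊗3)[3][1] = -10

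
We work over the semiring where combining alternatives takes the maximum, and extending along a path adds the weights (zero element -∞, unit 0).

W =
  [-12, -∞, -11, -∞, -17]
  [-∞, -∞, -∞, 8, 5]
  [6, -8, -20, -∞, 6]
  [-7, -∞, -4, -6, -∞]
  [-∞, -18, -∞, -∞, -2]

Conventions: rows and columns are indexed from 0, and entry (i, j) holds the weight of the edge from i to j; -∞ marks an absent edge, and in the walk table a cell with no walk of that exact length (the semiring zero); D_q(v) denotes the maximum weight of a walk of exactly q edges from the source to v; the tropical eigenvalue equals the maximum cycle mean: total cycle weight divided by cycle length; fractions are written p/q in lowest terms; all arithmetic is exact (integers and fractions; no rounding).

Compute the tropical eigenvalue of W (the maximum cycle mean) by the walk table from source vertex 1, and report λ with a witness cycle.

q=0: [-∞, 0, -∞, -∞, -∞]
q=1: [-∞, -∞, -∞, 8, 5]
q=2: [1, -13, 4, 2, 3]
q=3: [10, -4, -2, -4, 10]
q=4: [4, -8, -1, 4, 8]
q=5: [5, -9, 0, 0, 6]
Optimal cycle mean attained by: cycle 1->3->2->1, total 8 + (-4) + (-8), length 3.
Answer: λ = -4/3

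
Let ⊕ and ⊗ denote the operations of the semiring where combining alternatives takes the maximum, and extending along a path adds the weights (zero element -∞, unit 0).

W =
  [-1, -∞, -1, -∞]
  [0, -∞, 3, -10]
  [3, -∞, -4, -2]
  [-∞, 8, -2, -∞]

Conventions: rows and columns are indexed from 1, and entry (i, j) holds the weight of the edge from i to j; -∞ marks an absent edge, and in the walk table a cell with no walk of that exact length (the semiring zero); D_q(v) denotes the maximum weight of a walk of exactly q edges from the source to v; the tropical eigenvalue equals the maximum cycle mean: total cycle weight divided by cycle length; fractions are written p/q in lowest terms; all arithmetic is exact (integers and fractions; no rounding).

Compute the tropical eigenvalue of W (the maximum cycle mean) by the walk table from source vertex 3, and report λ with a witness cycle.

q=0: [-∞, -∞, 0, -∞]
q=1: [3, -∞, -4, -2]
q=2: [2, 6, 2, -6]
q=3: [6, 2, 9, 0]
q=4: [12, 8, 5, 7]
Optimal cycle mean attained by: cycle 2->3->4->2, total 3 + (-2) + 8, length 3.
Answer: λ = 3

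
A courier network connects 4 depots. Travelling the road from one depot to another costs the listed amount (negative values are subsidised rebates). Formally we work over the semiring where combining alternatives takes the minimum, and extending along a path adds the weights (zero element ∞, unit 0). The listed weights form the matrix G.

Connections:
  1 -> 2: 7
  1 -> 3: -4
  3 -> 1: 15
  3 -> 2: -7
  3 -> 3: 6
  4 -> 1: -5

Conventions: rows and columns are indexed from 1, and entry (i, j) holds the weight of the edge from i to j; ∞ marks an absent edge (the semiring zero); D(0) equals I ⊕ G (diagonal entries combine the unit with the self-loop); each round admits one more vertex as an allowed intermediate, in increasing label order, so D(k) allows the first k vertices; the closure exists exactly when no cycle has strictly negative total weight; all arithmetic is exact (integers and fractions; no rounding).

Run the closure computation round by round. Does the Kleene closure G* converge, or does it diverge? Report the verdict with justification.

D(0):
  [0, 7, -4, ∞]
  [∞, 0, ∞, ∞]
  [15, -7, 0, ∞]
  [-5, ∞, ∞, 0]
D(1):
  [0, 7, -4, ∞]
  [∞, 0, ∞, ∞]
  [15, -7, 0, ∞]
  [-5, 2, -9, 0]
D(2):
  [0, 7, -4, ∞]
  [∞, 0, ∞, ∞]
  [15, -7, 0, ∞]
  [-5, 2, -9, 0]
D(3):
  [0, -11, -4, ∞]
  [∞, 0, ∞, ∞]
  [15, -7, 0, ∞]
  [-5, -16, -9, 0]
D(4):
  [0, -11, -4, ∞]
  [∞, 0, ∞, ∞]
  [15, -7, 0, ∞]
  [-5, -16, -9, 0]
Key observation: every diagonal entry stays at the unit through all rounds, so no improving cycle exists.
Answer: CONVERGES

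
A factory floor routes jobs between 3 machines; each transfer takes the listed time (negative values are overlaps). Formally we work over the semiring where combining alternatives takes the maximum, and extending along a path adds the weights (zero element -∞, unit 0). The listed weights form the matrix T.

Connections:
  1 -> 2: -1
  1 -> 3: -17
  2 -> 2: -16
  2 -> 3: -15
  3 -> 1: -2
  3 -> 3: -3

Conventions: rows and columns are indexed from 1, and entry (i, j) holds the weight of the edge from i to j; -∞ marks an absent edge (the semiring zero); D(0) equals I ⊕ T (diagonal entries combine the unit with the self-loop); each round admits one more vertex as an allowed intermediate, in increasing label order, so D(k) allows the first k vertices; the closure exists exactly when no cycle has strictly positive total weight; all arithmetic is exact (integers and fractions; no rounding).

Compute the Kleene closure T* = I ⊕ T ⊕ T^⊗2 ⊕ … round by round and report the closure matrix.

D(0):
  [0, -1, -17]
  [-∞, 0, -15]
  [-2, -∞, 0]
D(1):
  [0, -1, -17]
  [-∞, 0, -15]
  [-2, -3, 0]
D(2):
  [0, -1, -16]
  [-∞, 0, -15]
  [-2, -3, 0]
D(3):
  [0, -1, -16]
  [-17, 0, -15]
  [-2, -3, 0]
Answer: T* = [[0, -1, -16], [-17, 0, -15], [-2, -3, 0]]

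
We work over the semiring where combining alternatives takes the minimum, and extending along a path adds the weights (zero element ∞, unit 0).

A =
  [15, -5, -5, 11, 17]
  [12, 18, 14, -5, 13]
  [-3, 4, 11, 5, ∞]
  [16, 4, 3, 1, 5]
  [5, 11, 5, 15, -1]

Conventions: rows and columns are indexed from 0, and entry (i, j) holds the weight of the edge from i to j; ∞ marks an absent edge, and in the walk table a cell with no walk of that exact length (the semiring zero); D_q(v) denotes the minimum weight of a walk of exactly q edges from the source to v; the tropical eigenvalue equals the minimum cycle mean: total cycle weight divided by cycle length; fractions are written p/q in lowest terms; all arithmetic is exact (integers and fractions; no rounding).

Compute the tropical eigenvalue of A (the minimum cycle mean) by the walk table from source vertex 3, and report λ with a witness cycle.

q=0: [∞, ∞, ∞, 0, ∞]
q=1: [16, 4, 3, 1, 5]
q=2: [0, 5, 4, -1, 4]
q=3: [1, -5, -5, 0, 3]
q=4: [-8, -4, -4, -10, 2]
q=5: [-7, -13, -13, -9, -5]
Optimal cycle mean attained by: cycle 0->2->0, total (-5) + (-3), length 2.
Answer: λ = -4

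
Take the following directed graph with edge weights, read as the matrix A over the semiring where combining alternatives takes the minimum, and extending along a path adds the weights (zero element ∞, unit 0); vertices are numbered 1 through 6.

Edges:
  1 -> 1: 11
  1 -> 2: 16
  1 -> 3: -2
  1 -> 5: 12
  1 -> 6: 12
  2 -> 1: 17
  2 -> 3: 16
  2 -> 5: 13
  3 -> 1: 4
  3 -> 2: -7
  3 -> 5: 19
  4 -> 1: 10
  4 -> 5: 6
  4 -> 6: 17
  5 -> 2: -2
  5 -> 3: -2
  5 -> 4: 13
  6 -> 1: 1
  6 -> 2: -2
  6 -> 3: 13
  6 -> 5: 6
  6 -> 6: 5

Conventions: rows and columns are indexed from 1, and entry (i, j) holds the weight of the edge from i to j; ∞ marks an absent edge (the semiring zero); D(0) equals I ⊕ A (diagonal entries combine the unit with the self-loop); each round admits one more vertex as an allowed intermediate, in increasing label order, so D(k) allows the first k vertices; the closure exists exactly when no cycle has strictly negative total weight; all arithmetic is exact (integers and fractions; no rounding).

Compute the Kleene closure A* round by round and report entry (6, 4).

D(0):
  [0, 16, -2, ∞, 12, 12]
  [17, 0, 16, ∞, 13, ∞]
  [4, -7, 0, ∞, 19, ∞]
  [10, ∞, ∞, 0, 6, 17]
  [∞, -2, -2, 13, 0, ∞]
  [1, -2, 13, ∞, 6, 0]
D(1):
  [0, 16, -2, ∞, 12, 12]
  [17, 0, 15, ∞, 13, 29]
  [4, -7, 0, ∞, 16, 16]
  [10, 26, 8, 0, 6, 17]
  [∞, -2, -2, 13, 0, ∞]
  [1, -2, -1, ∞, 6, 0]
D(2):
  [0, 16, -2, ∞, 12, 12]
  [17, 0, 15, ∞, 13, 29]
  [4, -7, 0, ∞, 6, 16]
  [10, 26, 8, 0, 6, 17]
  [15, -2, -2, 13, 0, 27]
  [1, -2, -1, ∞, 6, 0]
D(3):
  [0, -9, -2, ∞, 4, 12]
  [17, 0, 15, ∞, 13, 29]
  [4, -7, 0, ∞, 6, 16]
  [10, 1, 8, 0, 6, 17]
  [2, -9, -2, 13, 0, 14]
  [1, -8, -1, ∞, 5, 0]
D(4):
  [0, -9, -2, ∞, 4, 12]
  [17, 0, 15, ∞, 13, 29]
  [4, -7, 0, ∞, 6, 16]
  [10, 1, 8, 0, 6, 17]
  [2, -9, -2, 13, 0, 14]
  [1, -8, -1, ∞, 5, 0]
D(5):
  [0, -9, -2, 17, 4, 12]
  [15, 0, 11, 26, 13, 27]
  [4, -7, 0, 19, 6, 16]
  [8, -3, 4, 0, 6, 17]
  [2, -9, -2, 13, 0, 14]
  [1, -8, -1, 18, 5, 0]
D(6):
  [0, -9, -2, 17, 4, 12]
  [15, 0, 11, 26, 13, 27]
  [4, -7, 0, 19, 6, 16]
  [8, -3, 4, 0, 6, 17]
  [2, -9, -2, 13, 0, 14]
  [1, -8, -1, 18, 5, 0]
Answer: A*[6][4] = 18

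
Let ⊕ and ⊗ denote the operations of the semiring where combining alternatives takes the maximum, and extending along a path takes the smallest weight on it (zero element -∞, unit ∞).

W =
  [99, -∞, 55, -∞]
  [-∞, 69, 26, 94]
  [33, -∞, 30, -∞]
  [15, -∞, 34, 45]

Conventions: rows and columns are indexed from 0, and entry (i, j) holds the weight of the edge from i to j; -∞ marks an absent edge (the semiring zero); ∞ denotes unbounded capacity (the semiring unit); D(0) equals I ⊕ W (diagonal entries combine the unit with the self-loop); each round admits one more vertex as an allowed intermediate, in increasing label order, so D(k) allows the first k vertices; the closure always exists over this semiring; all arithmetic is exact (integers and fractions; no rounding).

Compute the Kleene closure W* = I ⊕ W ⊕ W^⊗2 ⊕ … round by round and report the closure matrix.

D(0):
  [∞, -∞, 55, -∞]
  [-∞, ∞, 26, 94]
  [33, -∞, ∞, -∞]
  [15, -∞, 34, ∞]
D(1):
  [∞, -∞, 55, -∞]
  [-∞, ∞, 26, 94]
  [33, -∞, ∞, -∞]
  [15, -∞, 34, ∞]
D(2):
  [∞, -∞, 55, -∞]
  [-∞, ∞, 26, 94]
  [33, -∞, ∞, -∞]
  [15, -∞, 34, ∞]
D(3):
  [∞, -∞, 55, -∞]
  [26, ∞, 26, 94]
  [33, -∞, ∞, -∞]
  [33, -∞, 34, ∞]
D(4):
  [∞, -∞, 55, -∞]
  [33, ∞, 34, 94]
  [33, -∞, ∞, -∞]
  [33, -∞, 34, ∞]
Answer: W* = [[∞, -∞, 55, -∞], [33, ∞, 34, 94], [33, -∞, ∞, -∞], [33, -∞, 34, ∞]]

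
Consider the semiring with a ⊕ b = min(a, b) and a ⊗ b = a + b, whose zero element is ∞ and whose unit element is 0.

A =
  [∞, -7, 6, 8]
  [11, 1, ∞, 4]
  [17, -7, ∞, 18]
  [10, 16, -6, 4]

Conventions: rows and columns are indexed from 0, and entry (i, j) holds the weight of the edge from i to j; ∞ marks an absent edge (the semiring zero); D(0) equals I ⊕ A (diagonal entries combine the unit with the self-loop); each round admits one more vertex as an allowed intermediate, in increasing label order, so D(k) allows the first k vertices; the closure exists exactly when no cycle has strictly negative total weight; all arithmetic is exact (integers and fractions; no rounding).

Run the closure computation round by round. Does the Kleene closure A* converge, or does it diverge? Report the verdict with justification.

D(0):
  [0, -7, 6, 8]
  [11, 0, ∞, 4]
  [17, -7, 0, 18]
  [10, 16, -6, 0]
D(1):
  [0, -7, 6, 8]
  [11, 0, 17, 4]
  [17, -7, 0, 18]
  [10, 3, -6, 0]
D(2):
  [0, -7, 6, -3]
  [11, 0, 17, 4]
  [4, -7, 0, -3]
  [10, 3, -6, 0]
Detection: at round 3, diagonal entry (3, 3) turns strictly negative.
Key observation: the cycle 3->2->1->3 has total weight (-6) + (-7) + 4, which is strictly negative.
Answer: DIVERGES — negative cycle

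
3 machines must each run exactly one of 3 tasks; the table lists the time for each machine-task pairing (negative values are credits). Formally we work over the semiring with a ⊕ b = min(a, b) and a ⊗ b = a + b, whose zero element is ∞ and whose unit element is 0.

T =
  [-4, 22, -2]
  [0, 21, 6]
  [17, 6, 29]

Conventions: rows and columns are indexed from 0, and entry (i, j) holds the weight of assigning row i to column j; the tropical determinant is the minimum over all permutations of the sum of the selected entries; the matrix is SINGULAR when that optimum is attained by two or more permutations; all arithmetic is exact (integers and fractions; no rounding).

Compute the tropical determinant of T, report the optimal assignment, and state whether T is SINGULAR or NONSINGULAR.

σ = (0, 1, 2): (-4) + 21 + 29 = 46
σ = (0, 2, 1): (-4) + 6 + 6 = 8
σ = (1, 0, 2): 22 + 0 + 29 = 51
σ = (1, 2, 0): 22 + 6 + 17 = 45
σ = (2, 0, 1): (-2) + 0 + 6 = 4
σ = (2, 1, 0): (-2) + 21 + 17 = 36
Optimal value attained by: σ = (2, 0, 1).
Answer: det⊕(T) = 4; verdict: NONSINGULAR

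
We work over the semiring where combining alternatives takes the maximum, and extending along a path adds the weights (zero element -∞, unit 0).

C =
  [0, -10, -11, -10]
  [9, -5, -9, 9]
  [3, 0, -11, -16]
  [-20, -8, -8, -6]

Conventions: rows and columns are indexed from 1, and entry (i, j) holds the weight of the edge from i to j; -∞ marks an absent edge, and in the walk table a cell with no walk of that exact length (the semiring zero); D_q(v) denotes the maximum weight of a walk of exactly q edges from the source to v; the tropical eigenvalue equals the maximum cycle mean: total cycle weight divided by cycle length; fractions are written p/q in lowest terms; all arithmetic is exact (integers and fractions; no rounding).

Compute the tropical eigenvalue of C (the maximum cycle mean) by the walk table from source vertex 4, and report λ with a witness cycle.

q=0: [-∞, -∞, -∞, 0]
q=1: [-20, -8, -8, -6]
q=2: [1, -8, -14, 1]
q=3: [1, -7, -7, 1]
q=4: [2, -7, -7, 2]
Optimal cycle mean attained by: cycle 2->4->2, total 9 + (-8), length 2.
Answer: λ = 1/2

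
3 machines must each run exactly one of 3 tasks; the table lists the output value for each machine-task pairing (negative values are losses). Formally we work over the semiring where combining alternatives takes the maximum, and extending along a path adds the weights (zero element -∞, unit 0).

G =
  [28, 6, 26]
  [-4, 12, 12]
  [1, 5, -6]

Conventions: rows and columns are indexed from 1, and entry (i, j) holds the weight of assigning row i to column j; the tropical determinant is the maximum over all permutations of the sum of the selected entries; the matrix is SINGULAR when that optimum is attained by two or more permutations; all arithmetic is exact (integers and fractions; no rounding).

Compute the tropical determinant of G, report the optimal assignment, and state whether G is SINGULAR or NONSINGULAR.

σ = (1, 2, 3): 28 + 12 + (-6) = 34
σ = (1, 3, 2): 28 + 12 + 5 = 45
σ = (2, 1, 3): 6 + (-4) + (-6) = -4
σ = (2, 3, 1): 6 + 12 + 1 = 19
σ = (3, 1, 2): 26 + (-4) + 5 = 27
σ = (3, 2, 1): 26 + 12 + 1 = 39
Optimal value attained by: σ = (1, 3, 2).
Answer: det⊕(G) = 45; verdict: NONSINGULAR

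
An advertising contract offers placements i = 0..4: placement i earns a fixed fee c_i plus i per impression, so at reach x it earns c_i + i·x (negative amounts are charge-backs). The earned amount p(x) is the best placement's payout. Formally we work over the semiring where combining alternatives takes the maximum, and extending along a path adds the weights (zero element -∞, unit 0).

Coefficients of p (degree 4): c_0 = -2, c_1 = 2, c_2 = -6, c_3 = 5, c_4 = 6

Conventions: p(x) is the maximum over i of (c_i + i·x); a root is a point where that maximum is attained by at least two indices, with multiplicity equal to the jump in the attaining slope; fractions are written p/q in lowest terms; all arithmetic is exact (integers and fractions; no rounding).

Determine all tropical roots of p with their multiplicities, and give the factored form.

hull edge (i=0, c=-2) to (i=1, c=2): slope 4, span 1
hull edge (i=1, c=2) to (i=3, c=5): slope 3/2, span 2
hull edge (i=3, c=5) to (i=4, c=6): slope 1, span 1
Factored form: p(x) = 6 ⊗ (x ⊕ (-4)) ⊗ (x ⊕ (-3/2)) ⊗ (x ⊕ (-3/2)) ⊗ (x ⊕ (-1))
Answer: roots = -4 (mult 1), -3/2 (mult 2), -1 (mult 1)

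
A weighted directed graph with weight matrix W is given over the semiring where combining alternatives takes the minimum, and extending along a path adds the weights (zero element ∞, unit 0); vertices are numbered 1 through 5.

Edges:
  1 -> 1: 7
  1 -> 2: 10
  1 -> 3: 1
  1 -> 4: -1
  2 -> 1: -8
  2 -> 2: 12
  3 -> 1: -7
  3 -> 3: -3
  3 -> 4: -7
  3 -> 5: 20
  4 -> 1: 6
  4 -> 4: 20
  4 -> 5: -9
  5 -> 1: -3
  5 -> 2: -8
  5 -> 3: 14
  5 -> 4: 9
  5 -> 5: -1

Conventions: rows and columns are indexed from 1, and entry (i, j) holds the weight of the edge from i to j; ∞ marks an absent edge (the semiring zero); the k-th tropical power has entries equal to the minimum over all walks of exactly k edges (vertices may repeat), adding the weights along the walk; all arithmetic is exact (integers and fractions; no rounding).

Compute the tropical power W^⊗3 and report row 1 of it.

W^⊗2:
  [-6, 17, -2, -6, -10]
  [-1, 2, -7, -9, ∞]
  [-10, 3, -6, -10, -16]
  [-12, -17, 5, 0, -10]
  [-16, -9, -2, -4, -2]
W^⊗3:
  [-13, -18, -5, -9, -15]
  [-14, 9, -10, -14, -18]
  [-19, -24, -9, -13, -19]
  [-25, -18, -11, -13, -11]
  [-17, -10, -15, -17, -13]
Answer: row 1 of W^⊗3 = [-13, -18, -5, -9, -15]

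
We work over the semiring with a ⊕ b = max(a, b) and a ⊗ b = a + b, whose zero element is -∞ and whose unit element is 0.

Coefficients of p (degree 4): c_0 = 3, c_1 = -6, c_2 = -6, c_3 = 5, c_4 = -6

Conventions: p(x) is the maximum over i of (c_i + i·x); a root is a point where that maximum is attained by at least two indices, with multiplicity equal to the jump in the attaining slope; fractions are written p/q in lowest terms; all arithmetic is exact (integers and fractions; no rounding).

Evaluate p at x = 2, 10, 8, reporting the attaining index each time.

p(2) = max(3+0·2=3, -6+1·2=-4, -6+2·2=-2, 5+3·2=11, -6+4·2=2) = 11 (attained by i=3)
p(10) = max(3+0·10=3, -6+1·10=4, -6+2·10=14, 5+3·10=35, -6+4·10=34) = 35 (attained by i=3)
p(8) = max(3+0·8=3, -6+1·8=2, -6+2·8=10, 5+3·8=29, -6+4·8=26) = 29 (attained by i=3)
Answer: p(2) = 11; p(10) = 35; p(8) = 29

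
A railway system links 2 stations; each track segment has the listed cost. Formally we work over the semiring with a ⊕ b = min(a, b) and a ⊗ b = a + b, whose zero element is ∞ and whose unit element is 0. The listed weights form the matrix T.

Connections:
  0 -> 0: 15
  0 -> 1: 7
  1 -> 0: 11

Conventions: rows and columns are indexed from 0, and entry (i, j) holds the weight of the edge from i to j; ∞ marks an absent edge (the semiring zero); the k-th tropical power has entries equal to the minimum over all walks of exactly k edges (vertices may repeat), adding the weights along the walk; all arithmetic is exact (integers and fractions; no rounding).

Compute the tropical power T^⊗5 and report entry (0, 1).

T^⊗2:
  [18, 22]
  [26, 18]
T^⊗3:
  [33, 25]
  [29, 33]
T^⊗4:
  [36, 40]
  [44, 36]
T^⊗5:
  [51, 43]
  [47, 51]
Key observation: the optimum is the walk 0->1->0->1->0->1, with weight 7 + 11 + 7 + 11 + 7 = 43.
Optimal value attained by: walk 0->1->0->1->0->1.
Answer: (T^⊗5)[0][1] = 43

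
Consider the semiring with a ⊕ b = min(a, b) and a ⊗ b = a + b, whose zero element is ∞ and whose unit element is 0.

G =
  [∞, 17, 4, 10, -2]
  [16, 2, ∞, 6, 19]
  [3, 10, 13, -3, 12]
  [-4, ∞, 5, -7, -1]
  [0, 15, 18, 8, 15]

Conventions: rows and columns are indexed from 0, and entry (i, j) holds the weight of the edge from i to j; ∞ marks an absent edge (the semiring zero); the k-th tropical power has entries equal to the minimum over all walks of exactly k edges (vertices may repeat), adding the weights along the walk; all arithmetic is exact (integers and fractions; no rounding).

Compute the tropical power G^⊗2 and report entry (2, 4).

G^⊗2:
  [-2, 13, 15, 1, 9]
  [2, 4, 11, -1, 5]
  [-7, 12, 2, -10, -4]
  [-11, 13, -2, -14, -8]
  [4, 17, 4, 1, -2]
Key observation: the optimum is the walk 2->3->4, with weight (-3) + (-1) = -4.
Optimal value attained by: walk 2->3->4.
Answer: (G^⊗2)[2][4] = -4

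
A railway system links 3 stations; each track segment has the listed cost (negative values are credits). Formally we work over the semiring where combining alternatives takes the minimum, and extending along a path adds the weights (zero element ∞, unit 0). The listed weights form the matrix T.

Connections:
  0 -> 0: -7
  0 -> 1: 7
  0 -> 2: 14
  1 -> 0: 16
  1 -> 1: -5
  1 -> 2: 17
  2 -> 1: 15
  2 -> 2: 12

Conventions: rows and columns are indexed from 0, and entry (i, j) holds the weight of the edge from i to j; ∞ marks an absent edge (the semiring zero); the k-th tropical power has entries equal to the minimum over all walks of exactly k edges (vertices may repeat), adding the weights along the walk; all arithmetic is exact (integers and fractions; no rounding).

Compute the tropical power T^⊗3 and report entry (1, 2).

T^⊗2:
  [-14, 0, 7]
  [9, -10, 12]
  [31, 10, 24]
T^⊗3:
  [-21, -7, 0]
  [2, -15, 7]
  [24, 5, 27]
Key observation: the optimum is the walk 1->1->1->2, with weight (-5) + (-5) + 17 = 7.
Optimal value attained by: walk 1->1->1->2.
Answer: (T^⊗3)[1][2] = 7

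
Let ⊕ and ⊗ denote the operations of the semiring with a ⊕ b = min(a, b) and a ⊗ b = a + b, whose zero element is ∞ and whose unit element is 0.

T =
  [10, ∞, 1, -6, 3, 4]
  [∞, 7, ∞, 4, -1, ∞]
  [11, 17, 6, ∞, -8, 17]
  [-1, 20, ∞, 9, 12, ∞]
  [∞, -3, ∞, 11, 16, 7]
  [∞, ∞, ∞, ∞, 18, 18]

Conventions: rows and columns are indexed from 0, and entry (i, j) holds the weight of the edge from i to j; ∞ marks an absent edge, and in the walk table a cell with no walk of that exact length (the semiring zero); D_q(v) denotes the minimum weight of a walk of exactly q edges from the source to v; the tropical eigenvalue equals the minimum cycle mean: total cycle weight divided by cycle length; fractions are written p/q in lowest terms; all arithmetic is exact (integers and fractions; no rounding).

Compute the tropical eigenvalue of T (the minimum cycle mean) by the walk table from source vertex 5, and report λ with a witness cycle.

q=0: [∞, ∞, ∞, ∞, ∞, 0]
q=1: [∞, ∞, ∞, ∞, 18, 18]
q=2: [∞, 15, ∞, 29, 34, 25]
q=3: [28, 22, ∞, 19, 14, 41]
q=4: [18, 11, 29, 22, 21, 21]
q=5: [21, 18, 19, 12, 10, 22]
q=6: [11, 7, 22, 15, 11, 17]
Optimal cycle mean attained by: cycle 0->3->0, total (-6) + (-1), length 2.
Answer: λ = -7/2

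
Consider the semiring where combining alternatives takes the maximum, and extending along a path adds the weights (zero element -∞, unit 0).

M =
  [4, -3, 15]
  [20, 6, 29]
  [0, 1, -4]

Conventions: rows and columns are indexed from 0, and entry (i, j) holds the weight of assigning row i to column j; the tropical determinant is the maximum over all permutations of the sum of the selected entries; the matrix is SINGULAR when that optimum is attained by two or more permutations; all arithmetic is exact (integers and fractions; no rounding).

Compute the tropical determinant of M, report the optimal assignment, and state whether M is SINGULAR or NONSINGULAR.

σ = (0, 1, 2): 4 + 6 + (-4) = 6
σ = (0, 2, 1): 4 + 29 + 1 = 34
σ = (1, 0, 2): (-3) + 20 + (-4) = 13
σ = (1, 2, 0): (-3) + 29 + 0 = 26
σ = (2, 0, 1): 15 + 20 + 1 = 36
σ = (2, 1, 0): 15 + 6 + 0 = 21
Optimal value attained by: σ = (2, 0, 1).
Answer: det⊕(M) = 36; verdict: NONSINGULAR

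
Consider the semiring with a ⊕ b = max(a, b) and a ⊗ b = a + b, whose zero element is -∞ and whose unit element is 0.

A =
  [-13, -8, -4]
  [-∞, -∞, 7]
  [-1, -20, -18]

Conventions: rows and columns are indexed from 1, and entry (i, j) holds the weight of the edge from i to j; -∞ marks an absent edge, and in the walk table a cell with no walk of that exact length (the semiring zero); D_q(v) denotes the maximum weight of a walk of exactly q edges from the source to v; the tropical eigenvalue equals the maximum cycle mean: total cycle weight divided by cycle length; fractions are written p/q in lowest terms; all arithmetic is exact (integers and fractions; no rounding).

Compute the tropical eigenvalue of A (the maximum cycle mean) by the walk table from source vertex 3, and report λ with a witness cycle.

q=0: [-∞, -∞, 0]
q=1: [-1, -20, -18]
q=2: [-14, -9, -5]
q=3: [-6, -22, -2]
Optimal cycle mean attained by: cycle 1->2->3->1, total (-8) + 7 + (-1), length 3.
Answer: λ = -2/3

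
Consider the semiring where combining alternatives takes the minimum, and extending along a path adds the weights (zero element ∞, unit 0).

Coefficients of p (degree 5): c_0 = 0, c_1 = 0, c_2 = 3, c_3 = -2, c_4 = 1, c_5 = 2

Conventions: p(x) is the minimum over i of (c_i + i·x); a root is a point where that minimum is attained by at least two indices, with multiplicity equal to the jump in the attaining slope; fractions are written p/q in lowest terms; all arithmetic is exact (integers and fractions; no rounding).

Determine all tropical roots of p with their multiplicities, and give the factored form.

hull edge (i=0, c=0) to (i=3, c=-2): slope -2/3, span 3
hull edge (i=3, c=-2) to (i=5, c=2): slope 2, span 2
Factored form: p(x) = 2 ⊗ (x ⊕ (-2)) ⊗ (x ⊕ (-2)) ⊗ (x ⊕ 2/3) ⊗ (x ⊕ 2/3) ⊗ (x ⊕ 2/3)
Answer: roots = -2 (mult 2), 2/3 (mult 3)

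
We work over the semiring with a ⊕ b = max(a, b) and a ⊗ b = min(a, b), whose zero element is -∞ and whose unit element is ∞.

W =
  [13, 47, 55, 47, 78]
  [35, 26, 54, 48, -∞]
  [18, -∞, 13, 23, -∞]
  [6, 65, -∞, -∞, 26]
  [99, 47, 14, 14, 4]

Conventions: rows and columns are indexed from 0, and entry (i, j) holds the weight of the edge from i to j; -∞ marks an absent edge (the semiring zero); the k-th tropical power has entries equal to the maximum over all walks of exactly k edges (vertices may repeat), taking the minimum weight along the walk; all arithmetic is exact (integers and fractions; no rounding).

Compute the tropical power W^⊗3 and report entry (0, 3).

W^⊗2:
  [78, 47, 47, 47, 26]
  [26, 48, 35, 35, 35]
  [13, 23, 18, 18, 23]
  [35, 26, 54, 48, 6]
  [35, 47, 55, 47, 78]
W^⊗3:
  [35, 47, 55, 47, 78]
  [35, 35, 48, 48, 26]
  [23, 23, 23, 23, 18]
  [26, 48, 35, 35, 35]
  [78, 47, 47, 47, 35]
Key observation: the optimum is the walk 0->3->1->3, with weight 47 min 65 min 48 = 47.
Optimal value attained by: walk 0->3->1->3.
Answer: (W^⊗3)[0][3] = 47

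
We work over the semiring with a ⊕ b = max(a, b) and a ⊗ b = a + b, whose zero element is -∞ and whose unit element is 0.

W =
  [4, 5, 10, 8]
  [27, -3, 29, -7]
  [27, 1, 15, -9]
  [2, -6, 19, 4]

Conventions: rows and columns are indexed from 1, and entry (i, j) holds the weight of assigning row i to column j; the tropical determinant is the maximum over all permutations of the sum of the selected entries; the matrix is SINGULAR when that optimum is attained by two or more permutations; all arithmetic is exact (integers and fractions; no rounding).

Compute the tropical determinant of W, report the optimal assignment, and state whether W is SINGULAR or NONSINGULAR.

σ = (1, 2, 3, 4): 4 + (-3) + 15 + 4 = 20
σ = (1, 2, 4, 3): 4 + (-3) + (-9) + 19 = 11
σ = (1, 3, 2, 4): 4 + 29 + 1 + 4 = 38
σ = (1, 3, 4, 2): 4 + 29 + (-9) + (-6) = 18
σ = (1, 4, 2, 3): 4 + (-7) + 1 + 19 = 17
σ = (1, 4, 3, 2): 4 + (-7) + 15 + (-6) = 6
σ = (2, 1, 3, 4): 5 + 27 + 15 + 4 = 51
σ = (2, 1, 4, 3): 5 + 27 + (-9) + 19 = 42
σ = (2, 3, 1, 4): 5 + 29 + 27 + 4 = 65
σ = (2, 3, 4, 1): 5 + 29 + (-9) + 2 = 27
σ = (2, 4, 1, 3): 5 + (-7) + 27 + 19 = 44
σ = (2, 4, 3, 1): 5 + (-7) + 15 + 2 = 15
σ = (3, 1, 2, 4): 10 + 27 + 1 + 4 = 42
σ = (3, 1, 4, 2): 10 + 27 + (-9) + (-6) = 22
σ = (3, 2, 1, 4): 10 + (-3) + 27 + 4 = 38
σ = (3, 2, 4, 1): 10 + (-3) + (-9) + 2 = 0
σ = (3, 4, 1, 2): 10 + (-7) + 27 + (-6) = 24
σ = (3, 4, 2, 1): 10 + (-7) + 1 + 2 = 6
σ = (4, 1, 2, 3): 8 + 27 + 1 + 19 = 55
σ = (4, 1, 3, 2): 8 + 27 + 15 + (-6) = 44
σ = (4, 2, 1, 3): 8 + (-3) + 27 + 19 = 51
σ = (4, 2, 3, 1): 8 + (-3) + 15 + 2 = 22
σ = (4, 3, 1, 2): 8 + 29 + 27 + (-6) = 58
σ = (4, 3, 2, 1): 8 + 29 + 1 + 2 = 40
Optimal value attained by: σ = (2, 3, 1, 4).
Answer: det⊕(W) = 65; verdict: NONSINGULAR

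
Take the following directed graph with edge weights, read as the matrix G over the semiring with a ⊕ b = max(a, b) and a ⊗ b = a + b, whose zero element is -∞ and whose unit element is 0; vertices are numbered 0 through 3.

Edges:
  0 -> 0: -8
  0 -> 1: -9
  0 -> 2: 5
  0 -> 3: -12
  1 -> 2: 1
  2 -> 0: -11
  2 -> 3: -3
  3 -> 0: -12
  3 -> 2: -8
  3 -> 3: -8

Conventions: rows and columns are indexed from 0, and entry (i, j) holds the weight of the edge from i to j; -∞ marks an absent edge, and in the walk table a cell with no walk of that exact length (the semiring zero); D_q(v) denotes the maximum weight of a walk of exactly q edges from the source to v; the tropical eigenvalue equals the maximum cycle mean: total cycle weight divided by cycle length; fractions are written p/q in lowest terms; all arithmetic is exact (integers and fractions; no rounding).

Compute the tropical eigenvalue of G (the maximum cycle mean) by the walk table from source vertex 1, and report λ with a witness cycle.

q=0: [-∞, 0, -∞, -∞]
q=1: [-∞, -∞, 1, -∞]
q=2: [-10, -∞, -∞, -2]
q=3: [-14, -19, -5, -10]
q=4: [-16, -23, -9, -8]
Optimal cycle mean attained by: cycle 0->2->0, total 5 + (-11), length 2.
Answer: λ = -3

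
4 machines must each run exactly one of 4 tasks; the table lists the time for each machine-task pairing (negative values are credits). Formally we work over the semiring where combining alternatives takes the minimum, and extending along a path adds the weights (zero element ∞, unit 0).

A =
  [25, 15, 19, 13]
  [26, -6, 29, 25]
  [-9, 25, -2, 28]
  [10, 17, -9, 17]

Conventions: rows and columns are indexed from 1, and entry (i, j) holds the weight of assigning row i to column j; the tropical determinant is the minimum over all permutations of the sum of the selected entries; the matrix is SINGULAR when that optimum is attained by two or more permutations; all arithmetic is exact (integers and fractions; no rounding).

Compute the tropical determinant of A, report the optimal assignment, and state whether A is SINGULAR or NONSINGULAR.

σ = (1, 2, 3, 4): 25 + (-6) + (-2) + 17 = 34
σ = (1, 2, 4, 3): 25 + (-6) + 28 + (-9) = 38
σ = (1, 3, 2, 4): 25 + 29 + 25 + 17 = 96
σ = (1, 3, 4, 2): 25 + 29 + 28 + 17 = 99
σ = (1, 4, 2, 3): 25 + 25 + 25 + (-9) = 66
σ = (1, 4, 3, 2): 25 + 25 + (-2) + 17 = 65
σ = (2, 1, 3, 4): 15 + 26 + (-2) + 17 = 56
σ = (2, 1, 4, 3): 15 + 26 + 28 + (-9) = 60
σ = (2, 3, 1, 4): 15 + 29 + (-9) + 17 = 52
σ = (2, 3, 4, 1): 15 + 29 + 28 + 10 = 82
σ = (2, 4, 1, 3): 15 + 25 + (-9) + (-9) = 22
σ = (2, 4, 3, 1): 15 + 25 + (-2) + 10 = 48
σ = (3, 1, 2, 4): 19 + 26 + 25 + 17 = 87
σ = (3, 1, 4, 2): 19 + 26 + 28 + 17 = 90
σ = (3, 2, 1, 4): 19 + (-6) + (-9) + 17 = 21
σ = (3, 2, 4, 1): 19 + (-6) + 28 + 10 = 51
σ = (3, 4, 1, 2): 19 + 25 + (-9) + 17 = 52
σ = (3, 4, 2, 1): 19 + 25 + 25 + 10 = 79
σ = (4, 1, 2, 3): 13 + 26 + 25 + (-9) = 55
σ = (4, 1, 3, 2): 13 + 26 + (-2) + 17 = 54
σ = (4, 2, 1, 3): 13 + (-6) + (-9) + (-9) = -11
σ = (4, 2, 3, 1): 13 + (-6) + (-2) + 10 = 15
σ = (4, 3, 1, 2): 13 + 29 + (-9) + 17 = 50
σ = (4, 3, 2, 1): 13 + 29 + 25 + 10 = 77
Optimal value attained by: σ = (4, 2, 1, 3).
Answer: det⊕(A) = -11; verdict: NONSINGULAR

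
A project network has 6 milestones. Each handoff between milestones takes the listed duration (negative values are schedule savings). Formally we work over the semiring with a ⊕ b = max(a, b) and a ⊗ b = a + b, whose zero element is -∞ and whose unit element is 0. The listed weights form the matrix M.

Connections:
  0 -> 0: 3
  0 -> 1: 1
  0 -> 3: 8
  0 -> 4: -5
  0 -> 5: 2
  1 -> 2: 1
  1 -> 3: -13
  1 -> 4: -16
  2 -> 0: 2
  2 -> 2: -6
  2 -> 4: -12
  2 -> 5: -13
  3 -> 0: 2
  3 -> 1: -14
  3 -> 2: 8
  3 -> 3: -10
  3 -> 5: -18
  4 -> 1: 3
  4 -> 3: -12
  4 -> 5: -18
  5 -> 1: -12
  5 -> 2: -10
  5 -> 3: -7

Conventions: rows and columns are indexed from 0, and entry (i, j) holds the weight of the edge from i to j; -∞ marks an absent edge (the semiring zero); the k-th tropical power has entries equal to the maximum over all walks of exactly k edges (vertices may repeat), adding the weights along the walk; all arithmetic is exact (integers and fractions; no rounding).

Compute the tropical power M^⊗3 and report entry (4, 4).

M^⊗2:
  [10, 4, 16, 11, -2, 5]
  [3, -13, -5, -23, -11, -12]
  [5, 3, -12, 10, -3, 4]
  [10, 3, 2, 10, -3, 4]
  [-10, -26, 4, -10, -13, -30]
  [-5, -21, 1, -17, -22, -23]
M^⊗3:
  [18, 11, 19, 18, 5, 12]
  [6, 4, -11, 11, -2, 5]
  [12, 6, 18, 13, 0, 7]
  [13, 11, 18, 18, 5, 12]
  [6, -9, -2, -2, -8, -8]
  [3, -4, -5, 3, -10, -3]
Key observation: the optimum is the walk 4->1->2->4, with weight 3 + 1 + (-12) = -8.
Optimal value attained by: walk 4->1->2->4.
Answer: (M^⊗3)[4][4] = -8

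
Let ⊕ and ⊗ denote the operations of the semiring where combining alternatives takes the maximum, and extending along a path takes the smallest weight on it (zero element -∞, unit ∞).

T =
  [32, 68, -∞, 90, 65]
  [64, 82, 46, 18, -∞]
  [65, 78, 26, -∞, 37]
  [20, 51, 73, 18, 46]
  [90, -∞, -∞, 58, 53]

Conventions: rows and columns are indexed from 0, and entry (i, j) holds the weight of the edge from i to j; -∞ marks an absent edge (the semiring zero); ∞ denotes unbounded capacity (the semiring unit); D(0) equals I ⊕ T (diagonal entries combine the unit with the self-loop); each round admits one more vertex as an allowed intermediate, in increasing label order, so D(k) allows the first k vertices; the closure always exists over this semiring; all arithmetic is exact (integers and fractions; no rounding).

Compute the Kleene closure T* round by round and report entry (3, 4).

D(0):
  [∞, 68, -∞, 90, 65]
  [64, ∞, 46, 18, -∞]
  [65, 78, ∞, -∞, 37]
  [20, 51, 73, ∞, 46]
  [90, -∞, -∞, 58, ∞]
D(1):
  [∞, 68, -∞, 90, 65]
  [64, ∞, 46, 64, 64]
  [65, 78, ∞, 65, 65]
  [20, 51, 73, ∞, 46]
  [90, 68, -∞, 90, ∞]
D(2):
  [∞, 68, 46, 90, 65]
  [64, ∞, 46, 64, 64]
  [65, 78, ∞, 65, 65]
  [51, 51, 73, ∞, 51]
  [90, 68, 46, 90, ∞]
D(3):
  [∞, 68, 46, 90, 65]
  [64, ∞, 46, 64, 64]
  [65, 78, ∞, 65, 65]
  [65, 73, 73, ∞, 65]
  [90, 68, 46, 90, ∞]
D(4):
  [∞, 73, 73, 90, 65]
  [64, ∞, 64, 64, 64]
  [65, 78, ∞, 65, 65]
  [65, 73, 73, ∞, 65]
  [90, 73, 73, 90, ∞]
D(5):
  [∞, 73, 73, 90, 65]
  [64, ∞, 64, 64, 64]
  [65, 78, ∞, 65, 65]
  [65, 73, 73, ∞, 65]
  [90, 73, 73, 90, ∞]
Answer: T*[3][4] = 65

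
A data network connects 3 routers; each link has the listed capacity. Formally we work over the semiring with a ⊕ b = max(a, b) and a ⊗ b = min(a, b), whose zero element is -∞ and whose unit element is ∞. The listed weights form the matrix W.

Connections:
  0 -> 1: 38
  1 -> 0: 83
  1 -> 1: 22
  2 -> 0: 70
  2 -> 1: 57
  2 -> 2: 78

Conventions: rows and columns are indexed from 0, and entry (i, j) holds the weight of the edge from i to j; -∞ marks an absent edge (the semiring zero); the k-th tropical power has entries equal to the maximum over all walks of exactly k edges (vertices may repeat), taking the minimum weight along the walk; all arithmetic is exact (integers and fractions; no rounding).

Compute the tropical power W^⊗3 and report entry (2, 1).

W^⊗2:
  [38, 22, -∞]
  [22, 38, -∞]
  [70, 57, 78]
W^⊗3:
  [22, 38, -∞]
  [38, 22, -∞]
  [70, 57, 78]
Key observation: the optimum is the walk 2->2->2->1, with weight 78 min 78 min 57 = 57.
Optimal value attained by: walk 2->2->2->1.
Answer: (W^⊗3)[2][1] = 57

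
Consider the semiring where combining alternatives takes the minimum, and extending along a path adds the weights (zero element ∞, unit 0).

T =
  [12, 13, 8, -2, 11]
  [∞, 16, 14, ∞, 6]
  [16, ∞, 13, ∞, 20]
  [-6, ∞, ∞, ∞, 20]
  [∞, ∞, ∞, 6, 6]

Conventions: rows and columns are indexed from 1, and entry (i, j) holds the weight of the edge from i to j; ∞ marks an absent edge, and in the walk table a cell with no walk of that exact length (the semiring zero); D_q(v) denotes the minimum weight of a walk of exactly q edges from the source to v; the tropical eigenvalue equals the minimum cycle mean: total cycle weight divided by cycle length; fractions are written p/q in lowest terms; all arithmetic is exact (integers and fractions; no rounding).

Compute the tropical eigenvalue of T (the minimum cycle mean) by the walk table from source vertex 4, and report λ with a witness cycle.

q=0: [∞, ∞, ∞, 0, ∞]
q=1: [-6, ∞, ∞, ∞, 20]
q=2: [6, 7, 2, -8, 5]
q=3: [-14, 19, 14, 4, 11]
q=4: [-2, -1, -6, -16, -3]
q=5: [-22, 11, 6, -4, 3]
Optimal cycle mean attained by: cycle 1->4->1, total (-2) + (-6), length 2.
Answer: λ = -4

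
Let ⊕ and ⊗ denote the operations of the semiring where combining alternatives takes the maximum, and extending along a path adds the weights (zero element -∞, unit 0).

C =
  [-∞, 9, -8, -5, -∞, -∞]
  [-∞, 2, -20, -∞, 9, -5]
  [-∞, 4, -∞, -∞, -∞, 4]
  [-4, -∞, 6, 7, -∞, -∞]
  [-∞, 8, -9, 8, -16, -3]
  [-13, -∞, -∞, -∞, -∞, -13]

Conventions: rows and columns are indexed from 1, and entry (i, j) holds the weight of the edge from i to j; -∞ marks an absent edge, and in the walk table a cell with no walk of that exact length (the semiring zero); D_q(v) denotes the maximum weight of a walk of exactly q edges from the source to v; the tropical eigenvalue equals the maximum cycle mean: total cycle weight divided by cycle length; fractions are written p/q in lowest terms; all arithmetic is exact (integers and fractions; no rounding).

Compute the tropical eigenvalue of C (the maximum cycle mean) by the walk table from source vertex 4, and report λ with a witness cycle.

q=0: [-∞, -∞, -∞, 0, -∞, -∞]
q=1: [-4, -∞, 6, 7, -∞, -∞]
q=2: [3, 10, 13, 14, -∞, 10]
q=3: [10, 17, 20, 21, 19, 17]
q=4: [17, 27, 27, 28, 26, 24]
q=5: [24, 34, 34, 35, 36, 31]
q=6: [31, 44, 41, 44, 43, 38]
Optimal cycle mean attained by: cycle 2->5->2, total 9 + 8, length 2.
Answer: λ = 17/2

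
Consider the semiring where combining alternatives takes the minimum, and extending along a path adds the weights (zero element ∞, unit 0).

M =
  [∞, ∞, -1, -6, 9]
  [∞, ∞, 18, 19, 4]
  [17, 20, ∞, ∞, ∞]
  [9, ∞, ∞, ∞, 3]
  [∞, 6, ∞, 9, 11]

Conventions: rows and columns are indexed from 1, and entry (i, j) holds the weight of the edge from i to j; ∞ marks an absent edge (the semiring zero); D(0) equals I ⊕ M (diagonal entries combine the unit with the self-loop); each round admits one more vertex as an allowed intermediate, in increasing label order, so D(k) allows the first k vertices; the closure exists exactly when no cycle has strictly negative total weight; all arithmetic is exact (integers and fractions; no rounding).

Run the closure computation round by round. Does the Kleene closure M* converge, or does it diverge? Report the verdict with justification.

D(0):
  [0, ∞, -1, -6, 9]
  [∞, 0, 18, 19, 4]
  [17, 20, 0, ∞, ∞]
  [9, ∞, ∞, 0, 3]
  [∞, 6, ∞, 9, 0]
D(1):
  [0, ∞, -1, -6, 9]
  [∞, 0, 18, 19, 4]
  [17, 20, 0, 11, 26]
  [9, ∞, 8, 0, 3]
  [∞, 6, ∞, 9, 0]
D(2):
  [0, ∞, -1, -6, 9]
  [∞, 0, 18, 19, 4]
  [17, 20, 0, 11, 24]
  [9, ∞, 8, 0, 3]
  [∞, 6, 24, 9, 0]
D(3):
  [0, 19, -1, -6, 9]
  [35, 0, 18, 19, 4]
  [17, 20, 0, 11, 24]
  [9, 28, 8, 0, 3]
  [41, 6, 24, 9, 0]
D(4):
  [0, 19, -1, -6, -3]
  [28, 0, 18, 19, 4]
  [17, 20, 0, 11, 14]
  [9, 28, 8, 0, 3]
  [18, 6, 17, 9, 0]
D(5):
  [0, 3, -1, -6, -3]
  [22, 0, 18, 13, 4]
  [17, 20, 0, 11, 14]
  [9, 9, 8, 0, 3]
  [18, 6, 17, 9, 0]
Key observation: every diagonal entry stays at the unit through all rounds, so no improving cycle exists.
Answer: CONVERGES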